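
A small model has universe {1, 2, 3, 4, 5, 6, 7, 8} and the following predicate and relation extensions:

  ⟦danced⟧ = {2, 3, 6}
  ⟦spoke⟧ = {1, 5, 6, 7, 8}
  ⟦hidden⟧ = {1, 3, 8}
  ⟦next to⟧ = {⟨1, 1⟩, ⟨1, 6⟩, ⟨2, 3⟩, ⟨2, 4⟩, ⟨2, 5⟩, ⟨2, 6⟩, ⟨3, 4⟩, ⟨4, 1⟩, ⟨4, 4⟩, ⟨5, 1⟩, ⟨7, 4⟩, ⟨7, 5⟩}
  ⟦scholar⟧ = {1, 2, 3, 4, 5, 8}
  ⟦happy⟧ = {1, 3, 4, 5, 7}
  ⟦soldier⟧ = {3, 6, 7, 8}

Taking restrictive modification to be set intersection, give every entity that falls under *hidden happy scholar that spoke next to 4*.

{}

⟦that spoke⟧ = ⟦spoke⟧ = {1, 5, 6, 7, 8}
⟦next to 4⟧ = {x : ⟨x, 4⟩ ∈ ⟦next to⟧} = {2, 3, 4, 7}
⟦scholar⟧ = {1, 2, 3, 4, 5, 8}
… ∩ ⟦that spoke⟧ = {1, 2, 3, 4, 5, 8} ∩ {1, 5, 6, 7, 8} = {1, 5, 8}
… ∩ ⟦next to 4⟧ = {1, 5, 8} ∩ {2, 3, 4, 7} = ∅
… ∩ ⟦hidden⟧ = ∅ ∩ {1, 3, 8} = ∅
… ∩ ⟦happy⟧ = ∅ ∩ {1, 3, 4, 5, 7} = ∅
So ⟦hidden happy scholar that spoke next to 4⟧ = {}.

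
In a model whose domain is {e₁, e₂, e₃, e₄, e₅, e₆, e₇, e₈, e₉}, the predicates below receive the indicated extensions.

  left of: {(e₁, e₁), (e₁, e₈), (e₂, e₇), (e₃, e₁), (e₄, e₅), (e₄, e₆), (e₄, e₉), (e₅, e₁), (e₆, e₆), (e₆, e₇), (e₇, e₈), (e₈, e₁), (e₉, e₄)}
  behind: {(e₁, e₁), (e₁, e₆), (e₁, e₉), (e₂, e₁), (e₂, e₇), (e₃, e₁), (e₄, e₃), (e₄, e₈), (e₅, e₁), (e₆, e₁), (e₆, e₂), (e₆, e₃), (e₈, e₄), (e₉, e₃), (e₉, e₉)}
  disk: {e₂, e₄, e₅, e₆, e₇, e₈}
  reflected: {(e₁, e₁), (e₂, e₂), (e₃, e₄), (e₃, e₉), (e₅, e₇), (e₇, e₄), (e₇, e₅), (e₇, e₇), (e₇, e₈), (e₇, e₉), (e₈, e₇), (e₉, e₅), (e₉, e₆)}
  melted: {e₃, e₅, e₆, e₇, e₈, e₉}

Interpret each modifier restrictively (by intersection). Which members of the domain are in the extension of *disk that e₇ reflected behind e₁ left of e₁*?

{e₅}

⟦that e₇ reflected⟧ = {x : ⟨e₇, x⟩ ∈ ⟦reflected⟧} = {e₄, e₅, e₇, e₈, e₉}
⟦behind e₁⟧ = {x : ⟨x, e₁⟩ ∈ ⟦behind⟧} = {e₁, e₂, e₃, e₅, e₆}
⟦left of e₁⟧ = {x : ⟨x, e₁⟩ ∈ ⟦left of⟧} = {e₁, e₃, e₅, e₈}
⟦disk⟧ = {e₂, e₄, e₅, e₆, e₇, e₈}
… ∩ ⟦that e₇ reflected⟧ = {e₂, e₄, e₅, e₆, e₇, e₈} ∩ {e₄, e₅, e₇, e₈, e₉} = {e₄, e₅, e₇, e₈}
… ∩ ⟦behind e₁⟧ = {e₄, e₅, e₇, e₈} ∩ {e₁, e₂, e₃, e₅, e₆} = {e₅}
… ∩ ⟦left of e₁⟧ = {e₅} ∩ {e₁, e₃, e₅, e₈} = {e₅}
So ⟦disk that e₇ reflected behind e₁ left of e₁⟧ = {e₅}.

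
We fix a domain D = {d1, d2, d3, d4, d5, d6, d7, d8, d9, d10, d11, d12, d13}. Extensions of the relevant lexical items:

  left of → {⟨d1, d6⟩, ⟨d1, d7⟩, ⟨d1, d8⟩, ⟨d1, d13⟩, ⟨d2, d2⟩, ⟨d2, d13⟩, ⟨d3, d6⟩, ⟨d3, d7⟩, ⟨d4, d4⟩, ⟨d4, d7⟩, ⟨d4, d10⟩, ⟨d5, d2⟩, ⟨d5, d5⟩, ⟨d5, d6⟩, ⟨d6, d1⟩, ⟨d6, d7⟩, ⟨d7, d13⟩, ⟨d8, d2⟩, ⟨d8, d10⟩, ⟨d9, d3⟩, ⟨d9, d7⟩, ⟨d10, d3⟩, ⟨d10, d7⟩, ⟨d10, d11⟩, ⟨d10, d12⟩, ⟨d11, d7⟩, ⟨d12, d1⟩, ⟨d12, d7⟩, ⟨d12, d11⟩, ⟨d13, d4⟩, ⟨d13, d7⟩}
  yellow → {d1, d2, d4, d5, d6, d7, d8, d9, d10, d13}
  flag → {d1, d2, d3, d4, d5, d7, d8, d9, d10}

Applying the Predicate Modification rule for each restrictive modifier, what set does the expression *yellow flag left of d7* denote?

{d1, d4, d9, d10}

⟦left of d7⟧ = {x : ⟨x, d7⟩ ∈ ⟦left of⟧} = {d1, d3, d4, d6, d9, d10, d11, d12, d13}
⟦flag⟧ = {d1, d2, d3, d4, d5, d7, d8, d9, d10}
… ∩ ⟦left of d7⟧ = {d1, d2, d3, d4, d5, d7, d8, d9, d10} ∩ {d1, d3, d4, d6, d9, d10, d11, d12, d13} = {d1, d3, d4, d9, d10}
… ∩ ⟦yellow⟧ = {d1, d3, d4, d9, d10} ∩ {d1, d2, d4, d5, d6, d7, d8, d9, d10, d13} = {d1, d4, d9, d10}
So ⟦yellow flag left of d7⟧ = {d1, d4, d9, d10}.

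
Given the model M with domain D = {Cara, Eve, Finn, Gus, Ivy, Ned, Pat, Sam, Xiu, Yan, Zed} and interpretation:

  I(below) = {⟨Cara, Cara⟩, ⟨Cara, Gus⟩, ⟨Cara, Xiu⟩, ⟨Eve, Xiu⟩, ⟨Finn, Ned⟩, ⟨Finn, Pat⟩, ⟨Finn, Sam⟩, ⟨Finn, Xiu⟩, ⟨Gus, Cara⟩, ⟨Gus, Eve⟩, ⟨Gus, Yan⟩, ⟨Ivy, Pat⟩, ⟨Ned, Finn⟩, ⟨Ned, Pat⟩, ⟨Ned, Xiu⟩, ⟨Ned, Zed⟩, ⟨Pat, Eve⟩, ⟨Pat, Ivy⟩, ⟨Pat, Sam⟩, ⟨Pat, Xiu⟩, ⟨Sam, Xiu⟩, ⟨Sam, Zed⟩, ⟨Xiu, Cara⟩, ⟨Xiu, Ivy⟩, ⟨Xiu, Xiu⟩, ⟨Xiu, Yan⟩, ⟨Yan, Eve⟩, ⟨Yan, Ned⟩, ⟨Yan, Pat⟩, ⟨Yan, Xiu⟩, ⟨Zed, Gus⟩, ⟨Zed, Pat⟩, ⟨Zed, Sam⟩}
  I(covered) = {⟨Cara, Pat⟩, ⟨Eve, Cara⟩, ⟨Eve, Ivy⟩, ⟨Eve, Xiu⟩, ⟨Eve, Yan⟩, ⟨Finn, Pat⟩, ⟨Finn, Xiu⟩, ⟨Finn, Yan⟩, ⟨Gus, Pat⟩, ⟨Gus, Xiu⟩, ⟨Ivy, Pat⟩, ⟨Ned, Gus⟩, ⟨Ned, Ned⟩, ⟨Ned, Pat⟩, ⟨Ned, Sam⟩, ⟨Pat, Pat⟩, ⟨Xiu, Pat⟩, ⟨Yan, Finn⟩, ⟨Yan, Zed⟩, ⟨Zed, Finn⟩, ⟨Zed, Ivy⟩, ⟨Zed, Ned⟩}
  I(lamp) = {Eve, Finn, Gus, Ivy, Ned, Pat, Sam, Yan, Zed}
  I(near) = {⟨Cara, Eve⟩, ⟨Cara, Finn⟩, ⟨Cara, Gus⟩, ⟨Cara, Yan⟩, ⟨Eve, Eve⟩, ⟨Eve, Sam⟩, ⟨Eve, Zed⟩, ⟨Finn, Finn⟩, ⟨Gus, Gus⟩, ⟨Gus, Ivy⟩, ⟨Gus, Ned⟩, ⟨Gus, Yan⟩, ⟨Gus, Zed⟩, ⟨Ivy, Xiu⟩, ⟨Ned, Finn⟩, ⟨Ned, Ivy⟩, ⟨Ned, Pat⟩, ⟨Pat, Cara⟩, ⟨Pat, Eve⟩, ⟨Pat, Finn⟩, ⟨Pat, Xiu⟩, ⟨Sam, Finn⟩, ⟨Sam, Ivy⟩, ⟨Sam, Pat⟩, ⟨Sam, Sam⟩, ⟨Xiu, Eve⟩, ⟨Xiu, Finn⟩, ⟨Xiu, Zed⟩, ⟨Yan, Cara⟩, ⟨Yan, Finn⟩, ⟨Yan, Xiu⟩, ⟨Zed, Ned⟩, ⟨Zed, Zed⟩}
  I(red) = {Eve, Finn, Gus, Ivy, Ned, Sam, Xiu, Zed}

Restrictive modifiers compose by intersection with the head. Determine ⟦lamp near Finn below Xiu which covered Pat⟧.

⟦near Finn⟧ = {x : ⟨x, Finn⟩ ∈ ⟦near⟧} = {Cara, Finn, Ned, Pat, Sam, Xiu, Yan}
⟦below Xiu⟧ = {x : ⟨x, Xiu⟩ ∈ ⟦below⟧} = {Cara, Eve, Finn, Ned, Pat, Sam, Xiu, Yan}
⟦which covered Pat⟧ = {x : ⟨x, Pat⟩ ∈ ⟦covered⟧} = {Cara, Finn, Gus, Ivy, Ned, Pat, Xiu}
⟦lamp⟧ = {Eve, Finn, Gus, Ivy, Ned, Pat, Sam, Yan, Zed}
… ∩ ⟦near Finn⟧ = {Eve, Finn, Gus, Ivy, Ned, Pat, Sam, Yan, Zed} ∩ {Cara, Finn, Ned, Pat, Sam, Xiu, Yan} = {Finn, Ned, Pat, Sam, Yan}
… ∩ ⟦below Xiu⟧ = {Finn, Ned, Pat, Sam, Yan} ∩ {Cara, Eve, Finn, Ned, Pat, Sam, Xiu, Yan} = {Finn, Ned, Pat, Sam, Yan}
… ∩ ⟦which covered Pat⟧ = {Finn, Ned, Pat, Sam, Yan} ∩ {Cara, Finn, Gus, Ivy, Ned, Pat, Xiu} = {Finn, Ned, Pat}
So ⟦lamp near Finn below Xiu which covered Pat⟧ = {Finn, Ned, Pat}.

{Finn, Ned, Pat}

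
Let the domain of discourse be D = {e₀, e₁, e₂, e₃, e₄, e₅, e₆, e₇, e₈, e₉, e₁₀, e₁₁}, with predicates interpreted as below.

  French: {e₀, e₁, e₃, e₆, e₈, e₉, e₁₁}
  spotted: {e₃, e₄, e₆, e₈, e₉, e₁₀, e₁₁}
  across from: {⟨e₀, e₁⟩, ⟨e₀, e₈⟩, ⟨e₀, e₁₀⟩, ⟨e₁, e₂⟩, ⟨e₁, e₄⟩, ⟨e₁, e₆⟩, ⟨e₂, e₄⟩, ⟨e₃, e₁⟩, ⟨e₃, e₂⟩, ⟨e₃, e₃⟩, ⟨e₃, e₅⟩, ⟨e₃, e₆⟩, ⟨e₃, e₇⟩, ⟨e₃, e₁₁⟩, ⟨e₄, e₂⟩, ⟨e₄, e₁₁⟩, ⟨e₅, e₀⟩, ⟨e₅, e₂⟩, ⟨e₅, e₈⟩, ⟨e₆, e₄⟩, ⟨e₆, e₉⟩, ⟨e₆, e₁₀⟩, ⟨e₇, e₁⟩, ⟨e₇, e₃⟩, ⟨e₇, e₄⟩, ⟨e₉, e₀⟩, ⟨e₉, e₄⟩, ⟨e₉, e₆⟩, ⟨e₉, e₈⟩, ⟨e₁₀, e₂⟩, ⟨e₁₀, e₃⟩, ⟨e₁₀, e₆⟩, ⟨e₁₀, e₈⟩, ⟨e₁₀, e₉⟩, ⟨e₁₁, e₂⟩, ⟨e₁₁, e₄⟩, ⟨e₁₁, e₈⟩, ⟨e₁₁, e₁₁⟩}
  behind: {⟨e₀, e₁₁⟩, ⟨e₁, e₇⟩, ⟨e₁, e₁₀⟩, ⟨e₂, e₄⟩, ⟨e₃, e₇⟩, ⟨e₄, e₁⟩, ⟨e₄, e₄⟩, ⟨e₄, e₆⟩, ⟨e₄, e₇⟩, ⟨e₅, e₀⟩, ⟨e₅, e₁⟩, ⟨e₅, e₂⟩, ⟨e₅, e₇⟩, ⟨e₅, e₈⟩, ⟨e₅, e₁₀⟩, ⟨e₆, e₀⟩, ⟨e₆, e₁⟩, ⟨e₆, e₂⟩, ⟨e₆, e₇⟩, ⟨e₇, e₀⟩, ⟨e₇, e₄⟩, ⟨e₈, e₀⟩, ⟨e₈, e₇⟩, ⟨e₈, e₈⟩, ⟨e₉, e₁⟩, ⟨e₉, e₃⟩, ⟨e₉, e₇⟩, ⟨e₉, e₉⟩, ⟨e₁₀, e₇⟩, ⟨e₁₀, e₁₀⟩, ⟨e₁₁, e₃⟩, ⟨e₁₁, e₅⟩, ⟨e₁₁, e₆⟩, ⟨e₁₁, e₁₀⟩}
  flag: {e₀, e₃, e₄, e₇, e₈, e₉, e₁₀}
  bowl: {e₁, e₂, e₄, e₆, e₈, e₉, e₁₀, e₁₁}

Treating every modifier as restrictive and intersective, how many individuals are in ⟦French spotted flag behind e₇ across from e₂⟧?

1

⟦behind e₇⟧ = {x : ⟨x, e₇⟩ ∈ ⟦behind⟧} = {e₁, e₃, e₄, e₅, e₆, e₈, e₉, e₁₀}
⟦across from e₂⟧ = {x : ⟨x, e₂⟩ ∈ ⟦across from⟧} = {e₁, e₃, e₄, e₅, e₁₀, e₁₁}
⟦flag⟧ = {e₀, e₃, e₄, e₇, e₈, e₉, e₁₀}
… ∩ ⟦behind e₇⟧ = {e₀, e₃, e₄, e₇, e₈, e₉, e₁₀} ∩ {e₁, e₃, e₄, e₅, e₆, e₈, e₉, e₁₀} = {e₃, e₄, e₈, e₉, e₁₀}
… ∩ ⟦across from e₂⟧ = {e₃, e₄, e₈, e₉, e₁₀} ∩ {e₁, e₃, e₄, e₅, e₁₀, e₁₁} = {e₃, e₄, e₁₀}
… ∩ ⟦French⟧ = {e₃, e₄, e₁₀} ∩ {e₀, e₁, e₃, e₆, e₈, e₉, e₁₁} = {e₃}
… ∩ ⟦spotted⟧ = {e₃} ∩ {e₃, e₄, e₆, e₈, e₉, e₁₀, e₁₁} = {e₃}
⟦French spotted flag behind e₇ across from e₂⟧ = {e₃}, so the cardinality is 1.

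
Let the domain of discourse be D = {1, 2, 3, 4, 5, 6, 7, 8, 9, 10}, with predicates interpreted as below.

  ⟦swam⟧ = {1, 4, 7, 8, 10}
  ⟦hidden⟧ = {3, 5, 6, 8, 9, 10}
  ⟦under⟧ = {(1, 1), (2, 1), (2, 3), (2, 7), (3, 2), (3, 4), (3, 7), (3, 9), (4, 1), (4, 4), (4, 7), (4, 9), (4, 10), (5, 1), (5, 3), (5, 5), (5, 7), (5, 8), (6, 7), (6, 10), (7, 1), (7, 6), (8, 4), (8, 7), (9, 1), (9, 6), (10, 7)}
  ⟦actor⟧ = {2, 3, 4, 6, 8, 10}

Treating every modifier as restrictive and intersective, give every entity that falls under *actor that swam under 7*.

⟦that swam⟧ = ⟦swam⟧ = {1, 4, 7, 8, 10}
⟦under 7⟧ = {x : ⟨x, 7⟩ ∈ ⟦under⟧} = {2, 3, 4, 5, 6, 8, 10}
⟦actor⟧ = {2, 3, 4, 6, 8, 10}
… ∩ ⟦that swam⟧ = {2, 3, 4, 6, 8, 10} ∩ {1, 4, 7, 8, 10} = {4, 8, 10}
… ∩ ⟦under 7⟧ = {4, 8, 10} ∩ {2, 3, 4, 5, 6, 8, 10} = {4, 8, 10}
So ⟦actor that swam under 7⟧ = {4, 8, 10}.

{4, 8, 10}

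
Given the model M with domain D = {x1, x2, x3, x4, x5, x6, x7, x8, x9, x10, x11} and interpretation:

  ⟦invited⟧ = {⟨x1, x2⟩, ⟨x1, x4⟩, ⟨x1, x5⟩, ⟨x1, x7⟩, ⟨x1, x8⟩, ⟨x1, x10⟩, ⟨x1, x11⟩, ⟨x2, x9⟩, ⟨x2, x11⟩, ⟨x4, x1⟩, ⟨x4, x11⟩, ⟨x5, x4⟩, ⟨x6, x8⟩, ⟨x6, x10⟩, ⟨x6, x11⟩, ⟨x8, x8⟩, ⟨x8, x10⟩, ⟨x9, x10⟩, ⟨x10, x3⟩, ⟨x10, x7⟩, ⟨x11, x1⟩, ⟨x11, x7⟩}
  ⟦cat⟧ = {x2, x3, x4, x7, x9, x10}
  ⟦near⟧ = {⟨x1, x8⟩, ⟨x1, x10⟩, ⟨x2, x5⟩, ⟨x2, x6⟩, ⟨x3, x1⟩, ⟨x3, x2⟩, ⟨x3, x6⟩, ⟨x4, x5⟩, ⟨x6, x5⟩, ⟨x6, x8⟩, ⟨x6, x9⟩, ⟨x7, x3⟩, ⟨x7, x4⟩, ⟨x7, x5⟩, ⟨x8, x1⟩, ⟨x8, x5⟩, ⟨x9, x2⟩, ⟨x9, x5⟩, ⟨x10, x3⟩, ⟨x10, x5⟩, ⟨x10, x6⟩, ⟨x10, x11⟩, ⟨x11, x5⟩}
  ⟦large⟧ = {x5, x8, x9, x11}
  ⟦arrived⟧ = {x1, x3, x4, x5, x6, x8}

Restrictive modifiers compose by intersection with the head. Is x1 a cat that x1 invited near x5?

no

⟦that x1 invited⟧ = {x : ⟨x1, x⟩ ∈ ⟦invited⟧} = {x2, x4, x5, x7, x8, x10, x11}
⟦near x5⟧ = {x : ⟨x, x5⟩ ∈ ⟦near⟧} = {x2, x4, x6, x7, x8, x9, x10, x11}
⟦cat⟧ = {x2, x3, x4, x7, x9, x10}
… ∩ ⟦that x1 invited⟧ = {x2, x3, x4, x7, x9, x10} ∩ {x2, x4, x5, x7, x8, x10, x11} = {x2, x4, x7, x10}
… ∩ ⟦near x5⟧ = {x2, x4, x7, x10} ∩ {x2, x4, x6, x7, x8, x9, x10, x11} = {x2, x4, x7, x10}
⟦cat that x1 invited near x5⟧ = {x2, x4, x7, x10}; x1 ∉ this set.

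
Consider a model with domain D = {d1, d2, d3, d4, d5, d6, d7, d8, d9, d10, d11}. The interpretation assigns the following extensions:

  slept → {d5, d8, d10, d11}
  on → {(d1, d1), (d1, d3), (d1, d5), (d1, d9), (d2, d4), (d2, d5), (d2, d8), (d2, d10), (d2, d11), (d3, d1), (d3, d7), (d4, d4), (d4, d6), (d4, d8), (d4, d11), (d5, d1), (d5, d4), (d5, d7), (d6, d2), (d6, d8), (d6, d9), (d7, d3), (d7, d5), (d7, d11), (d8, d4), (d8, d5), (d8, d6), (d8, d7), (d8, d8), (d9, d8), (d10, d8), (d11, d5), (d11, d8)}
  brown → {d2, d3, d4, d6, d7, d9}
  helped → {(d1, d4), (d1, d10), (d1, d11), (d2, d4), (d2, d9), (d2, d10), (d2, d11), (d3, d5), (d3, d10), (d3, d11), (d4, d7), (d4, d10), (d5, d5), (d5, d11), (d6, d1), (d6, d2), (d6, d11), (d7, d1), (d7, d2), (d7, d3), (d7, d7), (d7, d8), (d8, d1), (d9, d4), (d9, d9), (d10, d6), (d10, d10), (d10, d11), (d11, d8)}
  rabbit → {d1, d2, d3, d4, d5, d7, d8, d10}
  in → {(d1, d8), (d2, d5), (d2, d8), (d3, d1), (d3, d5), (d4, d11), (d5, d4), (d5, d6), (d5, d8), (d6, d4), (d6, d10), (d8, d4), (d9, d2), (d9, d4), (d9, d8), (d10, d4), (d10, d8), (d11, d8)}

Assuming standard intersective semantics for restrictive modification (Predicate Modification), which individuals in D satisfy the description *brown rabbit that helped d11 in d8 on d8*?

⟦that helped d11⟧ = {x : ⟨x, d11⟩ ∈ ⟦helped⟧} = {d1, d2, d3, d5, d6, d10}
⟦in d8⟧ = {x : ⟨x, d8⟩ ∈ ⟦in⟧} = {d1, d2, d5, d9, d10, d11}
⟦on d8⟧ = {x : ⟨x, d8⟩ ∈ ⟦on⟧} = {d2, d4, d6, d8, d9, d10, d11}
⟦rabbit⟧ = {d1, d2, d3, d4, d5, d7, d8, d10}
… ∩ ⟦that helped d11⟧ = {d1, d2, d3, d4, d5, d7, d8, d10} ∩ {d1, d2, d3, d5, d6, d10} = {d1, d2, d3, d5, d10}
… ∩ ⟦in d8⟧ = {d1, d2, d3, d5, d10} ∩ {d1, d2, d5, d9, d10, d11} = {d1, d2, d5, d10}
… ∩ ⟦on d8⟧ = {d1, d2, d5, d10} ∩ {d2, d4, d6, d8, d9, d10, d11} = {d2, d10}
… ∩ ⟦brown⟧ = {d2, d10} ∩ {d2, d3, d4, d6, d7, d9} = {d2}
So ⟦brown rabbit that helped d11 in d8 on d8⟧ = {d2}.

{d2}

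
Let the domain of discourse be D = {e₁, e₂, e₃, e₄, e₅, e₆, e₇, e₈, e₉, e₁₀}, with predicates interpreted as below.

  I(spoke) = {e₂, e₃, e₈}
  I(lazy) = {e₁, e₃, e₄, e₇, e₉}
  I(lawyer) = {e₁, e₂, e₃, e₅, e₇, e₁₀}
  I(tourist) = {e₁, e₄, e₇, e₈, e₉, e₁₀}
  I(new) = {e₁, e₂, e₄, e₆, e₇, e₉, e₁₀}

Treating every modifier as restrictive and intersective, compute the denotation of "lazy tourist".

⟦tourist⟧ = {e₁, e₄, e₇, e₈, e₉, e₁₀}
… ∩ ⟦lazy⟧ = {e₁, e₄, e₇, e₈, e₉, e₁₀} ∩ {e₁, e₃, e₄, e₇, e₉} = {e₁, e₄, e₇, e₉}
So ⟦lazy tourist⟧ = {e₁, e₄, e₇, e₉}.

{e₁, e₄, e₇, e₉}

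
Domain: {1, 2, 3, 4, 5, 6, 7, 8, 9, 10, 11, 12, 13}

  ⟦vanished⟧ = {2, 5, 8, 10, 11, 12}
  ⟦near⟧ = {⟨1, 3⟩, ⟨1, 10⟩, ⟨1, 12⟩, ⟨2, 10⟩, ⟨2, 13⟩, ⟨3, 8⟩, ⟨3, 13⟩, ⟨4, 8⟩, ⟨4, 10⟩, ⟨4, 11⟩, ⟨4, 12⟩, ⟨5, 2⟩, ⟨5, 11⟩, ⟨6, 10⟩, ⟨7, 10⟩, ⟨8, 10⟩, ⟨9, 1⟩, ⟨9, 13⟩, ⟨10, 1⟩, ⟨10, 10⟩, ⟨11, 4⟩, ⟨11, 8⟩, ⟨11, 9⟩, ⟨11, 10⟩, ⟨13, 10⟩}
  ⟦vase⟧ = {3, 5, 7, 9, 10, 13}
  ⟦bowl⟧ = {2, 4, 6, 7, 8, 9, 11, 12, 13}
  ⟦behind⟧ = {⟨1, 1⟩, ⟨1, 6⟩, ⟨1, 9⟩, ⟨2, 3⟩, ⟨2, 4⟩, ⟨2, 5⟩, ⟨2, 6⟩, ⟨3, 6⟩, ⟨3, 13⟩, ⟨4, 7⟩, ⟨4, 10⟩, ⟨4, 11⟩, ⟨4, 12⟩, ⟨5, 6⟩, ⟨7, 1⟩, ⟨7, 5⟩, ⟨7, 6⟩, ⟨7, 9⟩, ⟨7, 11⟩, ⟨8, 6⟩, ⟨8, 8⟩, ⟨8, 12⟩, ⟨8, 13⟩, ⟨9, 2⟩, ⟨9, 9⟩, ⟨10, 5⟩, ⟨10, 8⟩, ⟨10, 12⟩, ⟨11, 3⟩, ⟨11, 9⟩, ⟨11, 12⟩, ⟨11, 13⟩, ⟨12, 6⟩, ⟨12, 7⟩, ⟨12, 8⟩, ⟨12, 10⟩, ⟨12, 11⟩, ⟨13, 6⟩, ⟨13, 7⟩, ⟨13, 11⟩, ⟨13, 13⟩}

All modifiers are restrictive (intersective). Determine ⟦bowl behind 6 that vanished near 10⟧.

{2, 8}

⟦behind 6⟧ = {x : ⟨x, 6⟩ ∈ ⟦behind⟧} = {1, 2, 3, 5, 7, 8, 12, 13}
⟦that vanished⟧ = ⟦vanished⟧ = {2, 5, 8, 10, 11, 12}
⟦near 10⟧ = {x : ⟨x, 10⟩ ∈ ⟦near⟧} = {1, 2, 4, 6, 7, 8, 10, 11, 13}
⟦bowl⟧ = {2, 4, 6, 7, 8, 9, 11, 12, 13}
… ∩ ⟦behind 6⟧ = {2, 4, 6, 7, 8, 9, 11, 12, 13} ∩ {1, 2, 3, 5, 7, 8, 12, 13} = {2, 7, 8, 12, 13}
… ∩ ⟦that vanished⟧ = {2, 7, 8, 12, 13} ∩ {2, 5, 8, 10, 11, 12} = {2, 8, 12}
… ∩ ⟦near 10⟧ = {2, 8, 12} ∩ {1, 2, 4, 6, 7, 8, 10, 11, 13} = {2, 8}
So ⟦bowl behind 6 that vanished near 10⟧ = {2, 8}.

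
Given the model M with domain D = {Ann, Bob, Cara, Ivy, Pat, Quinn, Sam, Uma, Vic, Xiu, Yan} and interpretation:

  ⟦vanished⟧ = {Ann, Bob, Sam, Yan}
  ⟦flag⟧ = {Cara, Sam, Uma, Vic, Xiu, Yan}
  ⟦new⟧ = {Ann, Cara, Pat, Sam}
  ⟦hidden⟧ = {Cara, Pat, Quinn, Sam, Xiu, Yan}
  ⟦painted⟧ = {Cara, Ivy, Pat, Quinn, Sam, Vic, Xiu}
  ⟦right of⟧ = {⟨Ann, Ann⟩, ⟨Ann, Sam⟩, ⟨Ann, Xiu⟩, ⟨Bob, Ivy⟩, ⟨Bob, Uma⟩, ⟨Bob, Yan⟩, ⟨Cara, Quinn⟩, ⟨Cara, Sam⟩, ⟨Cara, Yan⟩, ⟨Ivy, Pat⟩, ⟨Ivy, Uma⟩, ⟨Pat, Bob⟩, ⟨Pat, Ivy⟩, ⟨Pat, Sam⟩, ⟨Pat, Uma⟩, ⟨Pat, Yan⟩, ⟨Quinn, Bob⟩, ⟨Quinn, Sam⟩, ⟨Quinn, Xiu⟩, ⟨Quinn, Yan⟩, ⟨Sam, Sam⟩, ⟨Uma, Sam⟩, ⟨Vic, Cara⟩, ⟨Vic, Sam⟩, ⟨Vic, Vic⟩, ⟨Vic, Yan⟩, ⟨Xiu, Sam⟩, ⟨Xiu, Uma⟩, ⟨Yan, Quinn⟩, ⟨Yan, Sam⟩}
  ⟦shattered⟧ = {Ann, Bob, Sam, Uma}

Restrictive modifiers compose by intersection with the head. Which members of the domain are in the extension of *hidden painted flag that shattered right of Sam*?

{Sam}

⟦that shattered⟧ = ⟦shattered⟧ = {Ann, Bob, Sam, Uma}
⟦right of Sam⟧ = {x : ⟨x, Sam⟩ ∈ ⟦right of⟧} = {Ann, Cara, Pat, Quinn, Sam, Uma, Vic, Xiu, Yan}
⟦flag⟧ = {Cara, Sam, Uma, Vic, Xiu, Yan}
… ∩ ⟦that shattered⟧ = {Cara, Sam, Uma, Vic, Xiu, Yan} ∩ {Ann, Bob, Sam, Uma} = {Sam, Uma}
… ∩ ⟦right of Sam⟧ = {Sam, Uma} ∩ {Ann, Cara, Pat, Quinn, Sam, Uma, Vic, Xiu, Yan} = {Sam, Uma}
… ∩ ⟦hidden⟧ = {Sam, Uma} ∩ {Cara, Pat, Quinn, Sam, Xiu, Yan} = {Sam}
… ∩ ⟦painted⟧ = {Sam} ∩ {Cara, Ivy, Pat, Quinn, Sam, Vic, Xiu} = {Sam}
So ⟦hidden painted flag that shattered right of Sam⟧ = {Sam}.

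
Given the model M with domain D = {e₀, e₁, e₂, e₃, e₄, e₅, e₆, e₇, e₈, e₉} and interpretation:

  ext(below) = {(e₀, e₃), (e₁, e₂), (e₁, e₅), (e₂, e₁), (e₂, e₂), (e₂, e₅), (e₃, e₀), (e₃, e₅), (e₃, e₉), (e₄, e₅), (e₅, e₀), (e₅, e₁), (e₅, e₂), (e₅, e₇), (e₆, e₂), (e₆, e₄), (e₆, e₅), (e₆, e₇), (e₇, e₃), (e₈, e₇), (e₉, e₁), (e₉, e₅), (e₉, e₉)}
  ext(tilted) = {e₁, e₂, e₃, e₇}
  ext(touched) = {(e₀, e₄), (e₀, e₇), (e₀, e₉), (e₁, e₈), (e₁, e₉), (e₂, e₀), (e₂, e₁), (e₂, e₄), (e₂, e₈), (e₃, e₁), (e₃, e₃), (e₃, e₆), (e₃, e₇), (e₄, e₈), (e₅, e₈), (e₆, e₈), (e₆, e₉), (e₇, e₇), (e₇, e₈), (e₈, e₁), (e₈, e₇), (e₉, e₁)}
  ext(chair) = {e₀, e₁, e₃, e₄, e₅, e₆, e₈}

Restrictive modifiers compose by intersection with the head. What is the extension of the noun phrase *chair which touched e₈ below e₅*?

⟦which touched e₈⟧ = {x : ⟨x, e₈⟩ ∈ ⟦touched⟧} = {e₁, e₂, e₄, e₅, e₆, e₇}
⟦below e₅⟧ = {x : ⟨x, e₅⟩ ∈ ⟦below⟧} = {e₁, e₂, e₃, e₄, e₆, e₉}
⟦chair⟧ = {e₀, e₁, e₃, e₄, e₅, e₆, e₈}
… ∩ ⟦which touched e₈⟧ = {e₀, e₁, e₃, e₄, e₅, e₆, e₈} ∩ {e₁, e₂, e₄, e₅, e₆, e₇} = {e₁, e₄, e₅, e₆}
… ∩ ⟦below e₅⟧ = {e₁, e₄, e₅, e₆} ∩ {e₁, e₂, e₃, e₄, e₆, e₉} = {e₁, e₄, e₆}
So ⟦chair which touched e₈ below e₅⟧ = {e₁, e₄, e₆}.

{e₁, e₄, e₆}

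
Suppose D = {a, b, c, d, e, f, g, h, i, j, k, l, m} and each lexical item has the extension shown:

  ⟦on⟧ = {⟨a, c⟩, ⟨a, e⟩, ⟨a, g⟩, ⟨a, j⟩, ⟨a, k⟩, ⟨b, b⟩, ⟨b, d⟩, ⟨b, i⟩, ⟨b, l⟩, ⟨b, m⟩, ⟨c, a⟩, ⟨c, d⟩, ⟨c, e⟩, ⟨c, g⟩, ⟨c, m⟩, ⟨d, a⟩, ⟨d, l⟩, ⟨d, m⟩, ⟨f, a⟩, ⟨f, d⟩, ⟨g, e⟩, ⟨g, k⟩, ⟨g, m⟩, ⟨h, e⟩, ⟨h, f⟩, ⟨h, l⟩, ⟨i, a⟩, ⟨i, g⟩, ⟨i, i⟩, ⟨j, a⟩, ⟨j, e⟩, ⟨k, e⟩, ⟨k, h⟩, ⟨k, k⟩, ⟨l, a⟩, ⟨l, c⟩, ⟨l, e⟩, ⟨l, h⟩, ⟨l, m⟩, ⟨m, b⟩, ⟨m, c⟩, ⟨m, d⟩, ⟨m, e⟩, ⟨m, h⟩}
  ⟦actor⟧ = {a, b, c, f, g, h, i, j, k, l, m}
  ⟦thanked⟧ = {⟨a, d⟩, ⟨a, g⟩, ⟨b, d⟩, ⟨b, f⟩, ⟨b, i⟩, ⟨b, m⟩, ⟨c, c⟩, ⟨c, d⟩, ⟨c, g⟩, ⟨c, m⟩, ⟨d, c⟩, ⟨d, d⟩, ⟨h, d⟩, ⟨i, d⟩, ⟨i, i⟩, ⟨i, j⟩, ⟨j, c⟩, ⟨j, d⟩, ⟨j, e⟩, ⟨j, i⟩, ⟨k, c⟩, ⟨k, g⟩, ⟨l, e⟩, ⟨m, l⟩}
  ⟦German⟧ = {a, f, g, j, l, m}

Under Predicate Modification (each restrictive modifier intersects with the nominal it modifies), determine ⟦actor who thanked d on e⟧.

{a, c, h, j}

⟦who thanked d⟧ = {x : ⟨x, d⟩ ∈ ⟦thanked⟧} = {a, b, c, d, h, i, j}
⟦on e⟧ = {x : ⟨x, e⟩ ∈ ⟦on⟧} = {a, c, g, h, j, k, l, m}
⟦actor⟧ = {a, b, c, f, g, h, i, j, k, l, m}
… ∩ ⟦who thanked d⟧ = {a, b, c, f, g, h, i, j, k, l, m} ∩ {a, b, c, d, h, i, j} = {a, b, c, h, i, j}
… ∩ ⟦on e⟧ = {a, b, c, h, i, j} ∩ {a, c, g, h, j, k, l, m} = {a, c, h, j}
So ⟦actor who thanked d on e⟧ = {a, c, h, j}.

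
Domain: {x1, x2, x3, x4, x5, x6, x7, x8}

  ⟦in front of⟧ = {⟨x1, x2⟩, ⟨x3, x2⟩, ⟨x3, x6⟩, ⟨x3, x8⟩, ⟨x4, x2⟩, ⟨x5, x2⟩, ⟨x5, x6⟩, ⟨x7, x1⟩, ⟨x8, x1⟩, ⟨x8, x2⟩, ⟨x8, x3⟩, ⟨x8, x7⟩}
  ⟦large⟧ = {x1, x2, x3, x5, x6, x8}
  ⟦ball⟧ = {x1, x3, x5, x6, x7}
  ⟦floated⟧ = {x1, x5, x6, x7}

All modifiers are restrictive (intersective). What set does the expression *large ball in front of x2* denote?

⟦in front of x2⟧ = {x : ⟨x, x2⟩ ∈ ⟦in front of⟧} = {x1, x3, x4, x5, x8}
⟦ball⟧ = {x1, x3, x5, x6, x7}
… ∩ ⟦in front of x2⟧ = {x1, x3, x5, x6, x7} ∩ {x1, x3, x4, x5, x8} = {x1, x3, x5}
… ∩ ⟦large⟧ = {x1, x3, x5} ∩ {x1, x2, x3, x5, x6, x8} = {x1, x3, x5}
So ⟦large ball in front of x2⟧ = {x1, x3, x5}.

{x1, x3, x5}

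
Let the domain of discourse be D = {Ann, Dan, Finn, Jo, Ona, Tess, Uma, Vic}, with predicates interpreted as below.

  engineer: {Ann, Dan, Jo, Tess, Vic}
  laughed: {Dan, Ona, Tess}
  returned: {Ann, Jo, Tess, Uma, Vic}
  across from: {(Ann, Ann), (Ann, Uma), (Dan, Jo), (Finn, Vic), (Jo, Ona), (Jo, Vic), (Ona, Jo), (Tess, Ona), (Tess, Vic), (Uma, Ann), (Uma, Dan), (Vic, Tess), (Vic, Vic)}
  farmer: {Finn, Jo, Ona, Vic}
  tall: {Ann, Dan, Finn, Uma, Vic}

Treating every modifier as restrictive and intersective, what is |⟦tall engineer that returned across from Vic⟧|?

1

⟦that returned⟧ = ⟦returned⟧ = {Ann, Jo, Tess, Uma, Vic}
⟦across from Vic⟧ = {x : ⟨x, Vic⟩ ∈ ⟦across from⟧} = {Finn, Jo, Tess, Vic}
⟦engineer⟧ = {Ann, Dan, Jo, Tess, Vic}
… ∩ ⟦that returned⟧ = {Ann, Dan, Jo, Tess, Vic} ∩ {Ann, Jo, Tess, Uma, Vic} = {Ann, Jo, Tess, Vic}
… ∩ ⟦across from Vic⟧ = {Ann, Jo, Tess, Vic} ∩ {Finn, Jo, Tess, Vic} = {Jo, Tess, Vic}
… ∩ ⟦tall⟧ = {Jo, Tess, Vic} ∩ {Ann, Dan, Finn, Uma, Vic} = {Vic}
⟦tall engineer that returned across from Vic⟧ = {Vic}, so the cardinality is 1.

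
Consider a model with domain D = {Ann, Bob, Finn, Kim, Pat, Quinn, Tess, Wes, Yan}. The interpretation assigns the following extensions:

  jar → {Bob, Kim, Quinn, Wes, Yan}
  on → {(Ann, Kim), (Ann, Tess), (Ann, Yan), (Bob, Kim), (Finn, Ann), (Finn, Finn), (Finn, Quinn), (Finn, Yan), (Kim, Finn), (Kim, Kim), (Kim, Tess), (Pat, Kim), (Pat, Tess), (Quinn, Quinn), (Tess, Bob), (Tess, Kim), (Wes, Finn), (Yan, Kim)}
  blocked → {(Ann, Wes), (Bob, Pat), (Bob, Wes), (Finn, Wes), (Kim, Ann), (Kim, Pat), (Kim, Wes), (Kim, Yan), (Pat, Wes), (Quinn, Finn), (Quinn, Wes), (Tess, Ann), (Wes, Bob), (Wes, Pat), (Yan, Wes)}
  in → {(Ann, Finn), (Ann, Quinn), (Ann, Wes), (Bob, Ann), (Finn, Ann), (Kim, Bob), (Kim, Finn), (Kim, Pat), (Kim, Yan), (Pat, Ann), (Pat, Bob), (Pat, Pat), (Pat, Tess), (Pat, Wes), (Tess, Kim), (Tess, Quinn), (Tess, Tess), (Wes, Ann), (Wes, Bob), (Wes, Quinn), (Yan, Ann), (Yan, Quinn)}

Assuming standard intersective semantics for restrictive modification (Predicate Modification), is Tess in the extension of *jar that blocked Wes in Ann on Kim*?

⟦that blocked Wes⟧ = {x : ⟨x, Wes⟩ ∈ ⟦blocked⟧} = {Ann, Bob, Finn, Kim, Pat, Quinn, Yan}
⟦in Ann⟧ = {x : ⟨x, Ann⟩ ∈ ⟦in⟧} = {Bob, Finn, Pat, Wes, Yan}
⟦on Kim⟧ = {x : ⟨x, Kim⟩ ∈ ⟦on⟧} = {Ann, Bob, Kim, Pat, Tess, Yan}
⟦jar⟧ = {Bob, Kim, Quinn, Wes, Yan}
… ∩ ⟦that blocked Wes⟧ = {Bob, Kim, Quinn, Wes, Yan} ∩ {Ann, Bob, Finn, Kim, Pat, Quinn, Yan} = {Bob, Kim, Quinn, Yan}
… ∩ ⟦in Ann⟧ = {Bob, Kim, Quinn, Yan} ∩ {Bob, Finn, Pat, Wes, Yan} = {Bob, Yan}
… ∩ ⟦on Kim⟧ = {Bob, Yan} ∩ {Ann, Bob, Kim, Pat, Tess, Yan} = {Bob, Yan}
⟦jar that blocked Wes in Ann on Kim⟧ = {Bob, Yan}; Tess ∉ this set.

no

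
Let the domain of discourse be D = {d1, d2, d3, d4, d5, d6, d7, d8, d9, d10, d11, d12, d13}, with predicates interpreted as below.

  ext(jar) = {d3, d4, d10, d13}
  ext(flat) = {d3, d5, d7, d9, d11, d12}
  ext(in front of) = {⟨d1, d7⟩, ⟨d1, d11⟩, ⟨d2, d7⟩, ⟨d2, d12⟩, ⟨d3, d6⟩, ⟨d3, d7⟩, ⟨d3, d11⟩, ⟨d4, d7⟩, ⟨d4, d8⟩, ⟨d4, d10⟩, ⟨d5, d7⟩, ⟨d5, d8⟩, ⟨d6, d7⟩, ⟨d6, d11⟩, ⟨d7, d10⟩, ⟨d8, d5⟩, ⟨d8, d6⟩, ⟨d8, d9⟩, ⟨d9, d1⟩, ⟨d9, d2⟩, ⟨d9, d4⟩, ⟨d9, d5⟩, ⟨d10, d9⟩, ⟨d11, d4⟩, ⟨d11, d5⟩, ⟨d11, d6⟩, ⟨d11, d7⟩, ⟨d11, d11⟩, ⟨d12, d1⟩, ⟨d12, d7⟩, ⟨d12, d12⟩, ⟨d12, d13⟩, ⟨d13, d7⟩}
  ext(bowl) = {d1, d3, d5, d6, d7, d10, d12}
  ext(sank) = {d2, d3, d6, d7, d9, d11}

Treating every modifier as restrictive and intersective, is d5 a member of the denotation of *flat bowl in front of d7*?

yes

⟦in front of d7⟧ = {x : ⟨x, d7⟩ ∈ ⟦in front of⟧} = {d1, d2, d3, d4, d5, d6, d11, d12, d13}
⟦bowl⟧ = {d1, d3, d5, d6, d7, d10, d12}
… ∩ ⟦in front of d7⟧ = {d1, d3, d5, d6, d7, d10, d12} ∩ {d1, d2, d3, d4, d5, d6, d11, d12, d13} = {d1, d3, d5, d6, d12}
… ∩ ⟦flat⟧ = {d1, d3, d5, d6, d12} ∩ {d3, d5, d7, d9, d11, d12} = {d3, d5, d12}
⟦flat bowl in front of d7⟧ = {d3, d5, d12}; d5 ∈ this set.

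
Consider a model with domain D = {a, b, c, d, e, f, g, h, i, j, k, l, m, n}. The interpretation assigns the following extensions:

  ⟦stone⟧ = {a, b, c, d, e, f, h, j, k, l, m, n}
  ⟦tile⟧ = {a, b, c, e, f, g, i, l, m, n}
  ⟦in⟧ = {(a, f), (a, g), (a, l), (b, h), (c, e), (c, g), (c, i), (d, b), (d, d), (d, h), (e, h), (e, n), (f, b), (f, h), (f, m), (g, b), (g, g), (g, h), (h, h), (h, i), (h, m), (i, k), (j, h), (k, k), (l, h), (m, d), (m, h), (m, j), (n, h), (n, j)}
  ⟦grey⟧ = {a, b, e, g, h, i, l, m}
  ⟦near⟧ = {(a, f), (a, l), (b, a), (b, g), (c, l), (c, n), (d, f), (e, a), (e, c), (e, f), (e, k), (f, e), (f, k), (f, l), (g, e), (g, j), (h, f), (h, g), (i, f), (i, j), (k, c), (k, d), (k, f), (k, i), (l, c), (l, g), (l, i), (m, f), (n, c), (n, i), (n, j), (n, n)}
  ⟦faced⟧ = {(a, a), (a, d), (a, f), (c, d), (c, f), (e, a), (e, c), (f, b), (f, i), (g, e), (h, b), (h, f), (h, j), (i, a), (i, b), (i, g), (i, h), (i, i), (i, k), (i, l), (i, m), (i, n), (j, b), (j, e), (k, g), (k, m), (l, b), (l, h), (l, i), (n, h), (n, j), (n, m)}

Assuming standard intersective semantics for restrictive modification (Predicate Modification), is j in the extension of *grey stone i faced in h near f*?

no

⟦i faced⟧ = {x : ⟨i, x⟩ ∈ ⟦faced⟧} = {a, b, g, h, i, k, l, m, n}
⟦in h⟧ = {x : ⟨x, h⟩ ∈ ⟦in⟧} = {b, d, e, f, g, h, j, l, m, n}
⟦near f⟧ = {x : ⟨x, f⟩ ∈ ⟦near⟧} = {a, d, e, h, i, k, m}
⟦stone⟧ = {a, b, c, d, e, f, h, j, k, l, m, n}
… ∩ ⟦i faced⟧ = {a, b, c, d, e, f, h, j, k, l, m, n} ∩ {a, b, g, h, i, k, l, m, n} = {a, b, h, k, l, m, n}
… ∩ ⟦in h⟧ = {a, b, h, k, l, m, n} ∩ {b, d, e, f, g, h, j, l, m, n} = {b, h, l, m, n}
… ∩ ⟦near f⟧ = {b, h, l, m, n} ∩ {a, d, e, h, i, k, m} = {h, m}
… ∩ ⟦grey⟧ = {h, m} ∩ {a, b, e, g, h, i, l, m} = {h, m}
⟦grey stone i faced in h near f⟧ = {h, m}; j ∉ this set.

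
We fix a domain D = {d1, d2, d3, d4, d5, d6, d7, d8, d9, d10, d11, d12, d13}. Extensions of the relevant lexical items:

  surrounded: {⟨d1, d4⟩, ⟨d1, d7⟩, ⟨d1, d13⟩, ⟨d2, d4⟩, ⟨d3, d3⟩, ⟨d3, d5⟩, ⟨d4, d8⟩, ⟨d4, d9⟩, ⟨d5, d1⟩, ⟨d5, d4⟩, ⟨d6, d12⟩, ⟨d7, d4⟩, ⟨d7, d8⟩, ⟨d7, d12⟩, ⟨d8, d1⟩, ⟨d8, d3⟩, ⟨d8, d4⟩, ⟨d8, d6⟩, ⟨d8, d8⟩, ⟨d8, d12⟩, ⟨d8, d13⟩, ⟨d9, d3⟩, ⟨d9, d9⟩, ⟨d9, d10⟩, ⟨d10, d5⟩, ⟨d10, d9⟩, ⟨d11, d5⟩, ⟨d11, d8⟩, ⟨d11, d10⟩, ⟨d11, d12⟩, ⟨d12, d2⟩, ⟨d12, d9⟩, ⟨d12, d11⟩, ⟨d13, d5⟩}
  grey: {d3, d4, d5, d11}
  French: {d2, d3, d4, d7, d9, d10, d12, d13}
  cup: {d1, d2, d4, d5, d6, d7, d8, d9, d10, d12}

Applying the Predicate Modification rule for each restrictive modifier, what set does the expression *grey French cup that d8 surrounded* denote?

{d4}

⟦that d8 surrounded⟧ = {x : ⟨d8, x⟩ ∈ ⟦surrounded⟧} = {d1, d3, d4, d6, d8, d12, d13}
⟦cup⟧ = {d1, d2, d4, d5, d6, d7, d8, d9, d10, d12}
… ∩ ⟦that d8 surrounded⟧ = {d1, d2, d4, d5, d6, d7, d8, d9, d10, d12} ∩ {d1, d3, d4, d6, d8, d12, d13} = {d1, d4, d6, d8, d12}
… ∩ ⟦grey⟧ = {d1, d4, d6, d8, d12} ∩ {d3, d4, d5, d11} = {d4}
… ∩ ⟦French⟧ = {d4} ∩ {d2, d3, d4, d7, d9, d10, d12, d13} = {d4}
So ⟦grey French cup that d8 surrounded⟧ = {d4}.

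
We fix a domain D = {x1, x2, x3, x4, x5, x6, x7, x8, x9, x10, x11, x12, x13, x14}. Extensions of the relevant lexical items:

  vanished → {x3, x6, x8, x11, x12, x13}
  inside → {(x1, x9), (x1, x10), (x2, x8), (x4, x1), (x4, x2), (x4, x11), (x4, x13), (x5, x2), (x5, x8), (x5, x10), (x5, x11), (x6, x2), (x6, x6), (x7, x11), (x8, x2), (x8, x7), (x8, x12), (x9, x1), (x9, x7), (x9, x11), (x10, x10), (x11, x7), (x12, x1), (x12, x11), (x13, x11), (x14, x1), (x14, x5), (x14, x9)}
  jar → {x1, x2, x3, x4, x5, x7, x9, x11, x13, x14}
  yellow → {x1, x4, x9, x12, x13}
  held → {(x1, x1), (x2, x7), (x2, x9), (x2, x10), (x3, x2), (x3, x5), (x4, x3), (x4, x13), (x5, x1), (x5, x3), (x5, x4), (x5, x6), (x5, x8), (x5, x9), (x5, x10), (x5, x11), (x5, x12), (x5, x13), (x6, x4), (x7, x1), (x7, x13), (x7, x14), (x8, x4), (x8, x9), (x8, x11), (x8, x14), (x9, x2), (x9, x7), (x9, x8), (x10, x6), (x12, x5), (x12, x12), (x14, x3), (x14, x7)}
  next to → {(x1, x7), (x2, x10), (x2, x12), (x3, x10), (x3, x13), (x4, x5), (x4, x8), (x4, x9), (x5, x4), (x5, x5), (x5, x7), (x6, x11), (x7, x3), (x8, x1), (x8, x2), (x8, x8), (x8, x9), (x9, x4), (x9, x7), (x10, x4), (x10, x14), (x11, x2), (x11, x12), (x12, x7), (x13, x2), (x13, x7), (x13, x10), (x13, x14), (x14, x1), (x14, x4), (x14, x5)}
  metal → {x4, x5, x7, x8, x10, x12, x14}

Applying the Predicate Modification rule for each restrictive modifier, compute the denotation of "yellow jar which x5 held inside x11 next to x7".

⟦which x5 held⟧ = {x : ⟨x5, x⟩ ∈ ⟦held⟧} = {x1, x3, x4, x6, x8, x9, x10, x11, x12, x13}
⟦inside x11⟧ = {x : ⟨x, x11⟩ ∈ ⟦inside⟧} = {x4, x5, x7, x9, x12, x13}
⟦next to x7⟧ = {x : ⟨x, x7⟩ ∈ ⟦next to⟧} = {x1, x5, x9, x12, x13}
⟦jar⟧ = {x1, x2, x3, x4, x5, x7, x9, x11, x13, x14}
… ∩ ⟦which x5 held⟧ = {x1, x2, x3, x4, x5, x7, x9, x11, x13, x14} ∩ {x1, x3, x4, x6, x8, x9, x10, x11, x12, x13} = {x1, x3, x4, x9, x11, x13}
… ∩ ⟦inside x11⟧ = {x1, x3, x4, x9, x11, x13} ∩ {x4, x5, x7, x9, x12, x13} = {x4, x9, x13}
… ∩ ⟦next to x7⟧ = {x4, x9, x13} ∩ {x1, x5, x9, x12, x13} = {x9, x13}
… ∩ ⟦yellow⟧ = {x9, x13} ∩ {x1, x4, x9, x12, x13} = {x9, x13}
So ⟦yellow jar which x5 held inside x11 next to x7⟧ = {x9, x13}.

{x9, x13}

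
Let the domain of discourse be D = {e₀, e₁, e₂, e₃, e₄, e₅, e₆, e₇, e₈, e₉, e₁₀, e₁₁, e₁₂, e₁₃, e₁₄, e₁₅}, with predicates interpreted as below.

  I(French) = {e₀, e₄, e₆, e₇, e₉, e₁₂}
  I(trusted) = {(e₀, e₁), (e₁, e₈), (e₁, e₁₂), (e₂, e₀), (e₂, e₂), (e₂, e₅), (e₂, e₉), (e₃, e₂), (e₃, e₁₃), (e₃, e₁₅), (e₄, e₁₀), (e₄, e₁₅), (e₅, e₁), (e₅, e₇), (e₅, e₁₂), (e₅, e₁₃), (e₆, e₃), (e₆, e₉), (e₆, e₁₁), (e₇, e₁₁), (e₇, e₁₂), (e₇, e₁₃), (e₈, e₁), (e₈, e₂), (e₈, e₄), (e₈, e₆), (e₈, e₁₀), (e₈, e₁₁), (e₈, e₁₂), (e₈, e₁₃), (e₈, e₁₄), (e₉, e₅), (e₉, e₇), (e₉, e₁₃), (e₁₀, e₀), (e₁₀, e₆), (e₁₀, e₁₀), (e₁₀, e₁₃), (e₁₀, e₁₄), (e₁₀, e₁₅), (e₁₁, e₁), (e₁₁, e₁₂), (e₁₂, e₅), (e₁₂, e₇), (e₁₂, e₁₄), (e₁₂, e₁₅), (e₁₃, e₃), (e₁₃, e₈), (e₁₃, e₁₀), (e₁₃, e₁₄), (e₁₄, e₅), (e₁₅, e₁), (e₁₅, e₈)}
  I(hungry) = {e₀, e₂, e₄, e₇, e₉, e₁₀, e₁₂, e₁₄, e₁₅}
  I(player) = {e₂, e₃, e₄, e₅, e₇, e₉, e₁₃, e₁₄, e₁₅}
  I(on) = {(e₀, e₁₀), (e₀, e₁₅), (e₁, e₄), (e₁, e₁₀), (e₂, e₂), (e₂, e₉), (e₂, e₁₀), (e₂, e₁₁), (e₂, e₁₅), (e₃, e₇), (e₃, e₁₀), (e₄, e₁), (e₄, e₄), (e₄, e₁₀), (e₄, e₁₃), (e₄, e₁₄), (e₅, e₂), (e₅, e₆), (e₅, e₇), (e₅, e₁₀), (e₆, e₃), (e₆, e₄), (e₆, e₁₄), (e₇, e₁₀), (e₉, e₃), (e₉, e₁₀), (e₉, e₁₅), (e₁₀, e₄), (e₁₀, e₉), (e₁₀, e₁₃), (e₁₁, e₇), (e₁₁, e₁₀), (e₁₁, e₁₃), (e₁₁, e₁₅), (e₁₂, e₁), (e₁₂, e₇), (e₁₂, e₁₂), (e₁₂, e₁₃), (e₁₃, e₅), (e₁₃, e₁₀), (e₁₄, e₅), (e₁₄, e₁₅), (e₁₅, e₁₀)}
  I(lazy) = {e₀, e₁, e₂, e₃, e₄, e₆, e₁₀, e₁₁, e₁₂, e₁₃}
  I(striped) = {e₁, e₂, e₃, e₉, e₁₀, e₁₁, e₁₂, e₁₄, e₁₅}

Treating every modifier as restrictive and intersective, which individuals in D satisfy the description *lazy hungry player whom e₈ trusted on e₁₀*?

⟦whom e₈ trusted⟧ = {x : ⟨e₈, x⟩ ∈ ⟦trusted⟧} = {e₁, e₂, e₄, e₆, e₁₀, e₁₁, e₁₂, e₁₃, e₁₄}
⟦on e₁₀⟧ = {x : ⟨x, e₁₀⟩ ∈ ⟦on⟧} = {e₀, e₁, e₂, e₃, e₄, e₅, e₇, e₉, e₁₁, e₁₃, e₁₅}
⟦player⟧ = {e₂, e₃, e₄, e₅, e₇, e₉, e₁₃, e₁₄, e₁₅}
… ∩ ⟦whom e₈ trusted⟧ = {e₂, e₃, e₄, e₅, e₇, e₉, e₁₃, e₁₄, e₁₅} ∩ {e₁, e₂, e₄, e₆, e₁₀, e₁₁, e₁₂, e₁₃, e₁₄} = {e₂, e₄, e₁₃, e₁₄}
… ∩ ⟦on e₁₀⟧ = {e₂, e₄, e₁₃, e₁₄} ∩ {e₀, e₁, e₂, e₃, e₄, e₅, e₇, e₉, e₁₁, e₁₃, e₁₅} = {e₂, e₄, e₁₃}
… ∩ ⟦lazy⟧ = {e₂, e₄, e₁₃} ∩ {e₀, e₁, e₂, e₃, e₄, e₆, e₁₀, e₁₁, e₁₂, e₁₃} = {e₂, e₄, e₁₃}
… ∩ ⟦hungry⟧ = {e₂, e₄, e₁₃} ∩ {e₀, e₂, e₄, e₇, e₉, e₁₀, e₁₂, e₁₄, e₁₅} = {e₂, e₄}
So ⟦lazy hungry player whom e₈ trusted on e₁₀⟧ = {e₂, e₄}.

{e₂, e₄}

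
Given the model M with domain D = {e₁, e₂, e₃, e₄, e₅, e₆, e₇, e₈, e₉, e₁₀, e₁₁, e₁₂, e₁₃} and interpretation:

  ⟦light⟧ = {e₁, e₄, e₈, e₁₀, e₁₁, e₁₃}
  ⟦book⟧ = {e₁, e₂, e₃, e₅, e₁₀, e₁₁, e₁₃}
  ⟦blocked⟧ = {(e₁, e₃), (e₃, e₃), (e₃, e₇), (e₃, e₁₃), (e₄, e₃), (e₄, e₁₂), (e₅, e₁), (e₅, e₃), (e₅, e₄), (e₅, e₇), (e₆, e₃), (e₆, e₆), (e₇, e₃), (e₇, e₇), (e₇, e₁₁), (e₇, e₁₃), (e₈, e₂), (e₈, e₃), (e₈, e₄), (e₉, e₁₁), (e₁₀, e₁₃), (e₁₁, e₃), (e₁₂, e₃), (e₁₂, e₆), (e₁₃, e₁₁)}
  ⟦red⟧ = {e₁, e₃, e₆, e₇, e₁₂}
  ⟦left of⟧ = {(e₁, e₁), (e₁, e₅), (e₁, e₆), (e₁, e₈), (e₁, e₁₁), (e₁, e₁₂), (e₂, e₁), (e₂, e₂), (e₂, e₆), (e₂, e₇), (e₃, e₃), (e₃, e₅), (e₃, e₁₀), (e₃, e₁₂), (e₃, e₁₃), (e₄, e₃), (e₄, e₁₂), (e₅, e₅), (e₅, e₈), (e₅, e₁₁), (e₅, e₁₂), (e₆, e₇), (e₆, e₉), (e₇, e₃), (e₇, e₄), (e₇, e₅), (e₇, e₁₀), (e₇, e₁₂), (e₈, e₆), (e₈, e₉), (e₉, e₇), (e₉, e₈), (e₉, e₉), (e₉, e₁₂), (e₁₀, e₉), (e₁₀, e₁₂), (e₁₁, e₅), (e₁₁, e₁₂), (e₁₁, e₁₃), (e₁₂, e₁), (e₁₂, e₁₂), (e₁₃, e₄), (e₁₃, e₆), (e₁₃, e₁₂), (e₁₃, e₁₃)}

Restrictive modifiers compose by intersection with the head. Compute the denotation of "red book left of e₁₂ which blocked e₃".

{e₁, e₃}

⟦left of e₁₂⟧ = {x : ⟨x, e₁₂⟩ ∈ ⟦left of⟧} = {e₁, e₃, e₄, e₅, e₇, e₉, e₁₀, e₁₁, e₁₂, e₁₃}
⟦which blocked e₃⟧ = {x : ⟨x, e₃⟩ ∈ ⟦blocked⟧} = {e₁, e₃, e₄, e₅, e₆, e₇, e₈, e₁₁, e₁₂}
⟦book⟧ = {e₁, e₂, e₃, e₅, e₁₀, e₁₁, e₁₃}
… ∩ ⟦left of e₁₂⟧ = {e₁, e₂, e₃, e₅, e₁₀, e₁₁, e₁₃} ∩ {e₁, e₃, e₄, e₅, e₇, e₉, e₁₀, e₁₁, e₁₂, e₁₃} = {e₁, e₃, e₅, e₁₀, e₁₁, e₁₃}
… ∩ ⟦which blocked e₃⟧ = {e₁, e₃, e₅, e₁₀, e₁₁, e₁₃} ∩ {e₁, e₃, e₄, e₅, e₆, e₇, e₈, e₁₁, e₁₂} = {e₁, e₃, e₅, e₁₁}
… ∩ ⟦red⟧ = {e₁, e₃, e₅, e₁₁} ∩ {e₁, e₃, e₆, e₇, e₁₂} = {e₁, e₃}
So ⟦red book left of e₁₂ which blocked e₃⟧ = {e₁, e₃}.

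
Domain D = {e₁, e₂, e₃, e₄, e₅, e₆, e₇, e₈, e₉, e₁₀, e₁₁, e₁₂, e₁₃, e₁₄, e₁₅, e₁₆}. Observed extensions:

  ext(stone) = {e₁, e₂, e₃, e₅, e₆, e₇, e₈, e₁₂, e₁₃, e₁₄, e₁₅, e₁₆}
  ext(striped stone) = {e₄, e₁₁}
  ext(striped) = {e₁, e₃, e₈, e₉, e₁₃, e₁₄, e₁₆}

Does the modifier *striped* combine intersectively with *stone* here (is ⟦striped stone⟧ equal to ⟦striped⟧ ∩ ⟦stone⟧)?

no

⟦striped⟧ ∩ ⟦stone⟧ = {e₁, e₃, e₈, e₉, e₁₃, e₁₄, e₁₆} ∩ {e₁, e₂, e₃, e₅, e₆, e₇, e₈, e₁₂, e₁₃, e₁₄, e₁₅, e₁₆} = {e₁, e₃, e₈, e₁₃, e₁₄, e₁₆}
Observed ⟦striped stone⟧ = {e₄, e₁₁}.
These differ, so the modifier is not intersective in this model.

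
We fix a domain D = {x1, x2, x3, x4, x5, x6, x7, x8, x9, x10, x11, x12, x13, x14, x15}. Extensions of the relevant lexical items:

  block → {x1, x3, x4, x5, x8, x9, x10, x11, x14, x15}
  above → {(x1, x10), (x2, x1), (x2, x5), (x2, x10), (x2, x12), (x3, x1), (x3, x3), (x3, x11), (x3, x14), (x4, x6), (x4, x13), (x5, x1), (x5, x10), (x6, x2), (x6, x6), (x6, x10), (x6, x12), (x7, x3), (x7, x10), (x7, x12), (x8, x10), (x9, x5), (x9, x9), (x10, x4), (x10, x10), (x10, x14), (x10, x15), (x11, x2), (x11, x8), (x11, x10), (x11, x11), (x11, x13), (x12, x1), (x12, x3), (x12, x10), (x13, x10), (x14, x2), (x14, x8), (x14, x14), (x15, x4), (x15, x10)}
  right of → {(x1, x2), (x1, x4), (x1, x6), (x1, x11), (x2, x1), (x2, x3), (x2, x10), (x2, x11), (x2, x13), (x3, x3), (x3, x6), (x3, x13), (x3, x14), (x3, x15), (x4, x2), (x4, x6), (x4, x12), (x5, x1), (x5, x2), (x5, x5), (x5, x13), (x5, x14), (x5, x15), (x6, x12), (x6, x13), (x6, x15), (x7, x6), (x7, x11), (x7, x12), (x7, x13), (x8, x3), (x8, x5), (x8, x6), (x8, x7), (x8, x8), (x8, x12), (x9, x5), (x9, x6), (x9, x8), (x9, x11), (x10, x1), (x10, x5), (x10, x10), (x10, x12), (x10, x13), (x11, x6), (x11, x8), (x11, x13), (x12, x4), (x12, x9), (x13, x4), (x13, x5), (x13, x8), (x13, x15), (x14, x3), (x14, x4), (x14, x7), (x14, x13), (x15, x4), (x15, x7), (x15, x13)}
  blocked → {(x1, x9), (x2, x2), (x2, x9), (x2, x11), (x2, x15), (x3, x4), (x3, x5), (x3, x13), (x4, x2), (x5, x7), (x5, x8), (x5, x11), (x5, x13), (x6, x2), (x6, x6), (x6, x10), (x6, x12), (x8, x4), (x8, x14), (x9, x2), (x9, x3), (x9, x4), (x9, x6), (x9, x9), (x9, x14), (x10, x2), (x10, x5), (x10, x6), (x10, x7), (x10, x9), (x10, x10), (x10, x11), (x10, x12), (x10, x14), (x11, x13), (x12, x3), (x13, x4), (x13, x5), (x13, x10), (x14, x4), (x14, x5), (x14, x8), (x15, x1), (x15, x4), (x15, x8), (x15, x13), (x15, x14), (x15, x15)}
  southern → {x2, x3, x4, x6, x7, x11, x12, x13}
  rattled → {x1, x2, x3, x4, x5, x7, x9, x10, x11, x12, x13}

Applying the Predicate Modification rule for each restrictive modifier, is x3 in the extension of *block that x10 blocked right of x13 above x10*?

no

⟦that x10 blocked⟧ = {x : ⟨x10, x⟩ ∈ ⟦blocked⟧} = {x2, x5, x6, x7, x9, x10, x11, x12, x14}
⟦right of x13⟧ = {x : ⟨x, x13⟩ ∈ ⟦right of⟧} = {x2, x3, x5, x6, x7, x10, x11, x14, x15}
⟦above x10⟧ = {x : ⟨x, x10⟩ ∈ ⟦above⟧} = {x1, x2, x5, x6, x7, x8, x10, x11, x12, x13, x15}
⟦block⟧ = {x1, x3, x4, x5, x8, x9, x10, x11, x14, x15}
… ∩ ⟦that x10 blocked⟧ = {x1, x3, x4, x5, x8, x9, x10, x11, x14, x15} ∩ {x2, x5, x6, x7, x9, x10, x11, x12, x14} = {x5, x9, x10, x11, x14}
… ∩ ⟦right of x13⟧ = {x5, x9, x10, x11, x14} ∩ {x2, x3, x5, x6, x7, x10, x11, x14, x15} = {x5, x10, x11, x14}
… ∩ ⟦above x10⟧ = {x5, x10, x11, x14} ∩ {x1, x2, x5, x6, x7, x8, x10, x11, x12, x13, x15} = {x5, x10, x11}
⟦block that x10 blocked right of x13 above x10⟧ = {x5, x10, x11}; x3 ∉ this set.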